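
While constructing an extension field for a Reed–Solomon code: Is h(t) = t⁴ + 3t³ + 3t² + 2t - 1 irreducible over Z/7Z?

No

Check for roots in Z/7Z: h(0) = 6; h(1) = 1; h(2) = 6; h(3) = 5; h(4) = 6; h(5) = 6; h(6) = 5.
No roots, so no linear factors.
Degree-2 irreducible divisors: test the 21 monic irreducibles of degree 2 over GF(7).
t² - 3t + 1 divides h: h(t) = (t² - 3t + 1)·(t² - t - 1).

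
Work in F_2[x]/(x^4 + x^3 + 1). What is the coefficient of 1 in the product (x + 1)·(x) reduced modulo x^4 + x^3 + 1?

Multiply in F_2[x]: (x + 1)·(x) = x^2 + x.
Reduced: x^2 + x.

0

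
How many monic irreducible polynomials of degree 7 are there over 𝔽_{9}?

The number of monic irreducibles of degree 7 over GF(9) is (1/7)·Σ_{d∣7} μ(7/d) 9^d.
Divisors of 7: 1, 7; μ(7/d) for each: -1, 1.
Σ = − 9^1 + 9^7 = 4782960.
N = 4782960/7 = 683280.

683280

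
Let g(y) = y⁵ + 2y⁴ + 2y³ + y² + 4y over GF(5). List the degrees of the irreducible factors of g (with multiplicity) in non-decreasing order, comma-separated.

1, 1, 1, 1, 1

Roots in GF(5): g(0) = 0 → root; g(1) = 0 → root; g(2) = 2; g(3) = 0 → root; g(4) = 1.
Linear factors from roots: (y), (y + 4), (y + 2).
Complete factorization: g(y) = (y)·(y + 2)^2·(y + 4)^2.
Factor degrees with multiplicity: 1 + 1 + 1 + 1 + 1 = 5.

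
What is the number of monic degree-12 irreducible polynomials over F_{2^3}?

5726600880

By the necklace-counting formula, N_8(12) = (1/12) Σ_{d|12} μ(12/d)·8^d.
Divisors of 12: 1, 2, 3, 4, 6, 12; μ(12/d) for each: 0, 1, 0, -1, -1, 1.
Σ = 8^2 − 8^4 − 8^6 + 8^12 = 68719210560.
N = 68719210560/12 = 5726600880.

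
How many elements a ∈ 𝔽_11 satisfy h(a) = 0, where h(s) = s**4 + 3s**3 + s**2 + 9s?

4

Evaluate at each of the 11 elements of 𝔽_11:
h(0) = 0 → root; h(1) = 3; h(2) = 7; h(3) = 0 → root; h(4) = 5; h(5) = 3; h(6) = 10; h(7) = 0 → root; h(8) = 4; h(9) = 0 → root; h(10) = 1.
Roots: {0, 3, 7, 9}.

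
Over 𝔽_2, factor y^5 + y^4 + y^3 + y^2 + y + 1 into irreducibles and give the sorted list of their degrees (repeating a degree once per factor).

1, 2, 2

Write f(y) = y^5 + y^4 + y^3 + y^2 + y + 1.
Roots in 𝔽_2: f(0) = 1; f(1) = 0 → root.
Linear factors from roots: (y + 1).
Complete factorization: f(y) = (y + 1)·(y^2 + y + 1)^2.
Factor degrees with multiplicity: 1 + 2 + 2 = 5.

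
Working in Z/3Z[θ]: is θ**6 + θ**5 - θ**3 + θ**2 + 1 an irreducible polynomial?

Write g(θ) = θ**6 + θ**5 - θ**3 + θ**2 + 1.
Check for roots in Z/3Z: g(0) = 1; g(1) = 0 → root; g(2) = 0 → root.
g(1) = 0, so (θ − 1) divides g(θ); g is reducible.

No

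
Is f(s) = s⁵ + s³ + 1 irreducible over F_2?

Yes

Check for roots in F_2: f(0) = 1; f(1) = 1.
No roots, so no linear factors.
Monic irreducibles of degree 2 over GF(2): s² + s + 1.
None of them divide f (all give nonzero remainder).
No irreducible factor of degree ≤ 2 exists, so f is irreducible over GF(2).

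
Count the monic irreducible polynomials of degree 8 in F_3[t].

810

By the necklace-counting formula, N_3(8) = (1/8) Σ_{d|8} μ(8/d)·3^d.
Divisors of 8: 1, 2, 4, 8; μ(8/d) for each: 0, 0, -1, 1.
Σ = − 3^4 + 3^8 = 6480.
N = 6480/8 = 810.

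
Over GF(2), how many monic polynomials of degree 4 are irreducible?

3

Gauss's count: N_{2}(4) = (1/4) Σ_{d|4} μ(4/d)·2^d.
Divisors of 4: 1, 2, 4; μ(4/d) for each: 0, -1, 1.
Σ = − 2^2 + 2^4 = 12.
N = 12/4 = 3.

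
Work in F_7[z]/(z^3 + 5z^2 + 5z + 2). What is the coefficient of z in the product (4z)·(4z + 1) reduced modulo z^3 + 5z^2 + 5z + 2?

4

Multiply in F_7[z]: (4z)·(4z + 1) = 2z^2 + 4z.
Reduced: 2z^2 + 4z.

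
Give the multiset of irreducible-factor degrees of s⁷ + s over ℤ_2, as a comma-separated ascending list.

Write h(s) = s⁷ + s.
Roots in ℤ_2: h(0) = 0 → root; h(1) = 0 → root.
Linear factors from roots: (s), (s + 1).
Complete factorization: h(s) = (s)·(s + 1)^2·(s² + s + 1)^2.
Factor degrees with multiplicity: 1 + 1 + 1 + 2 + 2 = 7.

1, 1, 1, 2, 2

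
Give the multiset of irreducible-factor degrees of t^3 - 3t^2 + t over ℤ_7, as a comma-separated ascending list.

1, 2

Write f(t) = t^3 - 3t^2 + t.
Linear factors from roots: (t).
Complete factorization: f(t) = (t)·(t^2 - 3t + 1).
Factor degrees with multiplicity: 1 + 2 = 3.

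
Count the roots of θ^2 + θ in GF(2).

Write g(θ) = θ^2 + θ.
Evaluate at each of the 2 elements of GF(2):
g(0) = 0 → root; g(1) = 0 → root.
Roots: {0, 1}.

2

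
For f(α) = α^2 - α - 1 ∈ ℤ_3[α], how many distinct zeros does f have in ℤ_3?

0

Evaluate at each of the 3 elements of ℤ_3:
f(0) = 2; f(1) = 2; f(2) = 1.
No element is a root.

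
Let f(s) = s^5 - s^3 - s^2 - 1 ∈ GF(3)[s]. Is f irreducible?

Check for roots in GF(3): f(0) = 2; f(1) = 1; f(2) = 1.
No roots, so no linear factors.
Monic irreducibles of degree 2 over GF(3): s^2 + 1, s^2 + s - 1, s^2 - s - 1.
None of them divide f (all give nonzero remainder).
No irreducible factor of degree ≤ 2 exists, so f is irreducible over GF(3).

Yes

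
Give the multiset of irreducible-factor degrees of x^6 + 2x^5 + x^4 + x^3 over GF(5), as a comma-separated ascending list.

Write h(x) = x^6 + 2x^5 + x^4 + x^3.
Roots in GF(5): h(0) = 0 → root; h(1) = 0 → root; h(2) = 2; h(3) = 3; h(4) = 4.
Linear factors from roots: (x), (x + 4).
Complete factorization: h(x) = (x + 4)·(x)^3·(x^2 + 3x + 4).
Factor degrees with multiplicity: 1 + 1 + 1 + 1 + 2 = 6.

1, 1, 1, 1, 2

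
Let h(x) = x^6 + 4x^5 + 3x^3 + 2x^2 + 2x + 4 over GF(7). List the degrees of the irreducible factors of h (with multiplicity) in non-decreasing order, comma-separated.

1, 2, 3

Linear factors from roots: (x + 3).
Complete factorization: h(x) = (x + 3)·(x^2 + 4x + 5)·(x^3 + 4x^2 + 4x + 4).
Factor degrees with multiplicity: 1 + 2 + 3 = 6.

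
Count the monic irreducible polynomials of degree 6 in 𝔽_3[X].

x^(3^6) − x is the product of all monic irreducibles of degree dividing 6; Möbius inversion gives N = (1/6) Σ μ(6/d)·3^d.
Divisors of 6: 1, 2, 3, 6; μ(6/d) for each: 1, -1, -1, 1.
Σ = 3^1 − 3^2 − 3^3 + 3^6 = 696.
N = 696/6 = 116.

116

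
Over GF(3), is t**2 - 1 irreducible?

Write P(t) = t**2 - 1.
Check for roots in GF(3): P(0) = 2; P(1) = 0 → root; P(2) = 0 → root.
P(1) = 0, so (t − 1) divides P(t); P is reducible.

No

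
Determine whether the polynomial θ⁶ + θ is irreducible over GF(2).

No

Write m(θ) = θ⁶ + θ.
Check for roots in GF(2): m(0) = 0 → root; m(1) = 0 → root.
m(0) = 0, so (θ) divides m(θ); m is reducible.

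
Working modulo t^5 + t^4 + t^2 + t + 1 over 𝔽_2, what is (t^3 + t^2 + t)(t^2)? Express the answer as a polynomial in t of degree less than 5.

t^3 + t^2 + t + 1

Multiply in 𝔽_2[t]: (t^3 + t^2 + t)·(t^2) = t^5 + t^4 + t^3.
Reduce using t^5 ≡ t^4 + t^2 + t + 1 (mod t^5 + t^4 + t^2 + t + 1).
Reduced: t^3 + t^2 + t + 1.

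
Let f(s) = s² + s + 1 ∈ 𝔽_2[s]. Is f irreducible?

Check for roots in 𝔽_2: f(0) = 1; f(1) = 1.
No roots. A degree-2 polynomial over a field with no linear factor is irreducible.

Yes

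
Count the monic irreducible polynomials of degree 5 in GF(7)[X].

3360

Gauss's count: N_{7}(5) = (1/5) Σ_{d|5} μ(5/d)·7^d.
Divisors of 5: 1, 5; μ(5/d) for each: -1, 1.
Σ = − 7^1 + 7^5 = 16800.
N = 16800/5 = 3360.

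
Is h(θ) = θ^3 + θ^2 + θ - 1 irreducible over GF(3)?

Check for roots in GF(3): h(0) = 2; h(1) = 2; h(2) = 1.
No roots. A degree-3 polynomial over a field with no linear factor is irreducible.

Yes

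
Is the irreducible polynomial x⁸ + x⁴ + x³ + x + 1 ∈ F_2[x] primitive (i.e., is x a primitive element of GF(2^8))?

No

Write f(x) = x⁸ + x⁴ + x³ + x + 1.
|GF(2^8)^×| = 2^8 − 1 = 255. Prime factorization: 255 = 3·5·17.
f is primitive ⇔ x has order 255 in GF(2)[x]/(f), i.e. x^(255/q) ≠ 1 for each prime q | 255.
x^(85) mod f = x⁷ + x⁵ + x⁴ + x³ + x² + 1.
x^(51) mod f = 1
x^(15) mod f = x⁵ + x³ + x² + x + 1.
Since x^(51) = 1, the order of x divides 51 < 255; not primitive.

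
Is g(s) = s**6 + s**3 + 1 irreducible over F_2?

Yes

Check for roots in F_2: g(0) = 1; g(1) = 1.
No roots, so no linear factors.
Monic irreducibles of degree 2 over GF(2): s**2 + s + 1.
None of them divide g (all give nonzero remainder).
Monic irreducibles of degree 3 over GF(2): s**3 + s + 1, s**3 + s**2 + 1.
None of them divide g (all give nonzero remainder).
No irreducible factor of degree ≤ 3 exists, so g is irreducible over GF(2).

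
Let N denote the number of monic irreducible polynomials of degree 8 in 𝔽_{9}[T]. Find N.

5380020

By the necklace-counting formula, N_9(8) = (1/8) Σ_{d|8} μ(8/d)·9^d.
Divisors of 8: 1, 2, 4, 8; μ(8/d) for each: 0, 0, -1, 1.
Σ = − 9^4 + 9^8 = 43040160.
N = 43040160/8 = 5380020.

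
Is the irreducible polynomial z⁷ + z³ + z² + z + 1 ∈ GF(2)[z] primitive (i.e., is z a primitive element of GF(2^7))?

Yes

Write f(z) = z⁷ + z³ + z² + z + 1.
|GF(2^7)^×| = 2^7 − 1 = 127. Prime factorization: 127 = 127.
f is primitive ⇔ z has order 127 in GF(2)[z]/(f), i.e. z^(127/q) ≠ 1 for each prime q | 127.
z^(1) mod f = z.
None equal 1, so z has full order 127; f is primitive.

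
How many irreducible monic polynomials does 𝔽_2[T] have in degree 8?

Gauss's count: N_{2}(8) = (1/8) Σ_{d|8} μ(8/d)·2^d.
Divisors of 8: 1, 2, 4, 8; μ(8/d) for each: 0, 0, -1, 1.
Σ = − 2^4 + 2^8 = 240.
N = 240/8 = 30.

30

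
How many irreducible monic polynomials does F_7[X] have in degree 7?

Gauss's count: N_{7}(7) = (1/7) Σ_{d|7} μ(7/d)·7^d.
Divisors of 7: 1, 7; μ(7/d) for each: -1, 1.
Σ = − 7^1 + 7^7 = 823536.
N = 823536/7 = 117648.

117648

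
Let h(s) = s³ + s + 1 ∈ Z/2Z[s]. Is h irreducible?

Yes

Check for roots in Z/2Z: h(0) = 1; h(1) = 1.
No roots. A degree-3 polynomial over a field with no linear factor is irreducible.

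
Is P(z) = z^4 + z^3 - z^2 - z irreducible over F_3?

No

Check for roots in F_3: P(0) = 0 → root; P(1) = 0 → root; P(2) = 0 → root.
P(0) = 0, so (z) divides P(z); P is reducible.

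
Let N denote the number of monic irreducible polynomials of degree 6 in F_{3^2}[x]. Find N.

88440

x^(9^6) − x is the product of all monic irreducibles of degree dividing 6; Möbius inversion gives N = (1/6) Σ μ(6/d)·9^d.
Divisors of 6: 1, 2, 3, 6; μ(6/d) for each: 1, -1, -1, 1.
Σ = 9^1 − 9^2 − 9^3 + 9^6 = 530640.
N = 530640/6 = 88440.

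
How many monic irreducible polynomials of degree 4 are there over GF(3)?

18

Gauss's count: N_{3}(4) = (1/4) Σ_{d|4} μ(4/d)·3^d.
Divisors of 4: 1, 2, 4; μ(4/d) for each: 0, -1, 1.
Σ = − 3^2 + 3^4 = 72.
N = 72/4 = 18.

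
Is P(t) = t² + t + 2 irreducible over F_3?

Check for roots in F_3: P(0) = 2; P(1) = 1; P(2) = 2.
No roots. A degree-2 polynomial over a field with no linear factor is irreducible.

Yes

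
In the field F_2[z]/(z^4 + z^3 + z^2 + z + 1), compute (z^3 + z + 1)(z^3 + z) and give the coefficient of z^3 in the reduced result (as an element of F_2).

1

Multiply in F_2[z]: (z^3 + z + 1)·(z^3 + z) = z^6 + z^3 + z^2 + z.
Reduce using z^4 ≡ z^3 + z^2 + z + 1 (mod z^4 + z^3 + z^2 + z + 1).
Reduced: z^3 + z^2.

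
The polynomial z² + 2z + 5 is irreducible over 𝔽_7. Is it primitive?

Write f(z) = z² + 2z + 5.
|GF(7^2)^×| = 7^2 − 1 = 48. Prime factorization: 48 = 2^4·3.
f is primitive ⇔ z has order 48 in GF(7)[z]/(f), i.e. z^(48/q) ≠ 1 for each prime q | 48.
z^(24) mod f = 6.
z^(16) mod f = 4.
None equal 1, so z has full order 48; f is primitive.

Yes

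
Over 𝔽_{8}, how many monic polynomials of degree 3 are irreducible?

Gauss's count: N_{8}(3) = (1/3) Σ_{d|3} μ(3/d)·8^d.
Divisors of 3: 1, 3; μ(3/d) for each: -1, 1.
Σ = − 8^1 + 8^3 = 504.
N = 504/3 = 168.

168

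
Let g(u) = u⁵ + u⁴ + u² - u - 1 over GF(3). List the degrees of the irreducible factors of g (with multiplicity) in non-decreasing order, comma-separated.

5

Roots in GF(3): g(0) = 2; g(1) = 1; g(2) = 1.
Complete factorization: g(u) = (u⁵ + u⁴ + u² - u - 1).
Factor degrees with multiplicity: 5 = 5.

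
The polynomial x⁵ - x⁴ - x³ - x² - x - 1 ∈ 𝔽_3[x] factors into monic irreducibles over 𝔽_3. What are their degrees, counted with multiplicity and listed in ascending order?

Write f(x) = x⁵ - x⁴ - x³ - x² - x - 1.
Roots in 𝔽_3: f(0) = 2; f(1) = 2; f(2) = 1.
Complete factorization: f(x) = (x² + x - 1)·(x³ + x² - x + 1).
Factor degrees with multiplicity: 2 + 3 = 5.

2, 3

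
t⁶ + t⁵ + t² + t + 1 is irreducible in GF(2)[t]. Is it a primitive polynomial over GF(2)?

Write f(t) = t⁶ + t⁵ + t² + t + 1.
|GF(2^6)^×| = 2^6 − 1 = 63. Prime factorization: 63 = 3^2·7.
f is primitive ⇔ t has order 63 in GF(2)[t]/(f), i.e. t^(63/q) ≠ 1 for each prime q | 63.
t^(21) mod f = t⁵ + t³ + t².
t^(9) mod f = t³ + t² + 1.
None equal 1, so t has full order 63; f is primitive.

Yes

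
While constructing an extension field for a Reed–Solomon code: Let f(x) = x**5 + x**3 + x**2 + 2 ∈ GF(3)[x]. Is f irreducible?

Check for roots in GF(3): f(0) = 2; f(1) = 2; f(2) = 1.
No roots, so no linear factors.
Monic irreducibles of degree 2 over GF(3): x**2 + 1, x**2 + x + 2, x**2 + 2x + 2.
None of them divide f (all give nonzero remainder).
No irreducible factor of degree ≤ 2 exists, so f is irreducible over GF(3).

Yes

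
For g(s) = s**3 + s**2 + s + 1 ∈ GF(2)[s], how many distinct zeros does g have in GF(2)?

Evaluate at each of the 2 elements of GF(2):
g(0) = 1; g(1) = 0 → root.
Roots: {1}.

1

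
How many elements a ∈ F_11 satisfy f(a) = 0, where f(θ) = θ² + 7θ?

2

Evaluate at each of the 11 elements of F_11:
f(0) = 0 → root; f(1) = 8; f(2) = 7; f(3) = 8; f(4) = 0 → root; f(5) = 5; f(6) = 1; f(7) = 10; f(8) = 10; f(9) = 1; f(10) = 5.
Roots: {0, 4}.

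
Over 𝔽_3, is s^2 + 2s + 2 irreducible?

Write g(s) = s^2 + 2s + 2.
Check for roots in 𝔽_3: g(0) = 2; g(1) = 2; g(2) = 1.
No roots. A degree-2 polynomial over a field with no linear factor is irreducible.

Yes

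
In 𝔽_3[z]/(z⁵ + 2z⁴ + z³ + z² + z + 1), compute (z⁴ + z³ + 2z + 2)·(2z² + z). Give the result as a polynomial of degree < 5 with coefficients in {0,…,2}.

z^4 + 2z^2 + z + 1

Multiply in 𝔽_3[z]: (z⁴ + z³ + 2z + 2)·(2z² + z) = 2z⁶ + z⁴ + z³ + 2z.
Reduce using z⁵ ≡ z⁴ + 2z³ + 2z² + 2z + 2 (mod z⁵ + 2z⁴ + z³ + z² + z + 1).
Reduced: z⁴ + 2z² + z + 1.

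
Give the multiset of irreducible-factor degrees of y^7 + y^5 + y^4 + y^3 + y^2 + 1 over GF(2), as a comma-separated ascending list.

1, 2, 2, 2

Write f(y) = y^7 + y^5 + y^4 + y^3 + y^2 + 1.
Roots in GF(2): f(0) = 1; f(1) = 0 → root.
Linear factors from roots: (y + 1).
Complete factorization: f(y) = (y + 1)·(y^2 + y + 1)^3.
Factor degrees with multiplicity: 1 + 2 + 2 + 2 = 7.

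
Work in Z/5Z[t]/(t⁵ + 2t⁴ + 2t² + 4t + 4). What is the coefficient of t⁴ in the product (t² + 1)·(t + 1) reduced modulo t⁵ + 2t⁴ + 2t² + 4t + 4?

0

Multiply in Z/5Z[t]: (t² + 1)·(t + 1) = t³ + t² + t + 1.
Reduced: t³ + t² + t + 1.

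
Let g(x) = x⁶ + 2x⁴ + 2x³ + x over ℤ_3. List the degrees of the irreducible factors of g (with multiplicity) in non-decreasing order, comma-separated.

1, 1, 1, 1, 1, 1

Roots in ℤ_3: g(0) = 0 → root; g(1) = 0 → root; g(2) = 0 → root.
Linear factors from roots: (x), (x + 2), (x + 1).
Complete factorization: g(x) = (x)·(x + 1)·(x + 2)^4.
Factor degrees with multiplicity: 1 + 1 + 1 + 1 + 1 + 1 = 6.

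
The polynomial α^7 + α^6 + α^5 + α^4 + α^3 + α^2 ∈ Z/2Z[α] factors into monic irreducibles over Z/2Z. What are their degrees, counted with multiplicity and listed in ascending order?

1, 1, 1, 2, 2

Write g(α) = α^7 + α^6 + α^5 + α^4 + α^3 + α^2.
Roots in Z/2Z: g(0) = 0 → root; g(1) = 0 → root.
Linear factors from roots: (α), (α + 1).
Complete factorization: g(α) = (α + 1)·(α)^2·(α^2 + α + 1)^2.
Factor degrees with multiplicity: 1 + 1 + 1 + 2 + 2 = 7.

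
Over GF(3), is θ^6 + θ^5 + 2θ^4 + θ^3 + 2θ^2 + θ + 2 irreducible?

Yes

Write m(θ) = θ^6 + θ^5 + 2θ^4 + θ^3 + 2θ^2 + θ + 2.
Check for roots in GF(3): m(0) = 2; m(1) = 1; m(2) = 1.
No roots, so no linear factors.
Monic irreducibles of degree 2 over GF(3): θ^2 + 1, θ^2 + θ + 2, θ^2 + 2θ + 2.
None of them divide m (all give nonzero remainder).
Degree-3 irreducible divisors: test the 8 monic irreducibles of degree 3 over GF(3).
None of them divide m (all give nonzero remainder).
No irreducible factor of degree ≤ 3 exists, so m is irreducible over GF(3).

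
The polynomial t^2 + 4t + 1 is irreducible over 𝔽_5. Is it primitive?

No

Write f(t) = t^2 + 4t + 1.
|GF(5^2)^×| = 5^2 − 1 = 24. Prime factorization: 24 = 2^3·3.
f is primitive ⇔ t has order 24 in GF(5)[t]/(f), i.e. t^(24/q) ≠ 1 for each prime q | 24.
t^(12) mod f = 1
t^(8) mod f = t + 4.
Since t^(12) = 1, the order of t divides 12 < 24; not primitive.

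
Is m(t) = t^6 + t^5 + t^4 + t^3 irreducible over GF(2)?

No

Check for roots in GF(2): m(0) = 0 → root; m(1) = 0 → root.
m(0) = 0, so (t) divides m(t); m is reducible.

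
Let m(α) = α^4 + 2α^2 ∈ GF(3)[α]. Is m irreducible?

No

Check for roots in GF(3): m(0) = 0 → root; m(1) = 0 → root; m(2) = 0 → root.
m(0) = 0, so (α) divides m(α); m is reducible.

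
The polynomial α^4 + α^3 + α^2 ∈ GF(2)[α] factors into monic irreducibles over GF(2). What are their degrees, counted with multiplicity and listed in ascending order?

1, 1, 2

Write g(α) = α^4 + α^3 + α^2.
Roots in GF(2): g(0) = 0 → root; g(1) = 1.
Linear factors from roots: (α).
Complete factorization: g(α) = (α)^2·(α^2 + α + 1).
Factor degrees with multiplicity: 1 + 1 + 2 = 4.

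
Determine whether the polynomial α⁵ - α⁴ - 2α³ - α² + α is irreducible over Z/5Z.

Write P(α) = α⁵ - α⁴ - 2α³ - α² + α.
Check for roots in Z/5Z: P(0) = 0 → root; P(1) = 3; P(2) = 3; P(3) = 2; P(4) = 3.
P(0) = 0, so (α) divides P(α); P is reducible.

No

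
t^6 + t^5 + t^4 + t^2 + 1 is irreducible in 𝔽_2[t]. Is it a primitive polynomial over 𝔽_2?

Write f(t) = t^6 + t^5 + t^4 + t^2 + 1.
|GF(2^6)^×| = 2^6 − 1 = 63. Prime factorization: 63 = 3^2·7.
f is primitive ⇔ t has order 63 in GF(2)[t]/(f), i.e. t^(63/q) ≠ 1 for each prime q | 63.
t^(21) mod f = 1
t^(9) mod f = t^3 + 1.
Since t^(21) = 1, the order of t divides 21 < 63; not primitive.

No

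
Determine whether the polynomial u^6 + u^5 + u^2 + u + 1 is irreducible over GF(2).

Yes

Write P(u) = u^6 + u^5 + u^2 + u + 1.
Check for roots in GF(2): P(0) = 1; P(1) = 1.
No roots, so no linear factors.
Monic irreducibles of degree 2 over GF(2): u^2 + u + 1.
None of them divide P (all give nonzero remainder).
Monic irreducibles of degree 3 over GF(2): u^3 + u + 1, u^3 + u^2 + 1.
None of them divide P (all give nonzero remainder).
No irreducible factor of degree ≤ 3 exists, so P is irreducible over GF(2).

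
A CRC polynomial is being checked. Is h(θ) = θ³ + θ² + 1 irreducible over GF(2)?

Check for roots in GF(2): h(0) = 1; h(1) = 1.
No roots. A degree-3 polynomial over a field with no linear factor is irreducible.

Yes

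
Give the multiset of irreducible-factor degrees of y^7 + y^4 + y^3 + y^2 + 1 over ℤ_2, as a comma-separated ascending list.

Write f(y) = y^7 + y^4 + y^3 + y^2 + 1.
Roots in ℤ_2: f(0) = 1; f(1) = 1.
Complete factorization: f(y) = (y^7 + y^4 + y^3 + y^2 + 1).
Factor degrees with multiplicity: 7 = 7.

7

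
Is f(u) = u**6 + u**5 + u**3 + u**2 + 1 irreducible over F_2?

Check for roots in F_2: f(0) = 1; f(1) = 1.
No roots, so no linear factors.
Monic irreducibles of degree 2 over GF(2): u**2 + u + 1.
None of them divide f (all give nonzero remainder).
Monic irreducibles of degree 3 over GF(2): u**3 + u + 1, u**3 + u**2 + 1.
None of them divide f (all give nonzero remainder).
No irreducible factor of degree ≤ 3 exists, so f is irreducible over GF(2).

Yes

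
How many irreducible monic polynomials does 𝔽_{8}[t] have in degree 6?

43596

By the necklace-counting formula, N_8(6) = (1/6) Σ_{d|6} μ(6/d)·8^d.
Divisors of 6: 1, 2, 3, 6; μ(6/d) for each: 1, -1, -1, 1.
Σ = 8^1 − 8^2 − 8^3 + 8^6 = 261576.
N = 261576/6 = 43596.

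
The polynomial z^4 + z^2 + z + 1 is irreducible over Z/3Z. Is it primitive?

No

Write f(z) = z^4 + z^2 + z + 1.
|GF(3^4)^×| = 3^4 − 1 = 80. Prime factorization: 80 = 2^4·5.
f is primitive ⇔ z has order 80 in GF(3)[z]/(f), i.e. z^(80/q) ≠ 1 for each prime q | 80.
z^(40) mod f = 1
z^(16) mod f = z^3 + 2.
Since z^(40) = 1, the order of z divides 40 < 80; not primitive.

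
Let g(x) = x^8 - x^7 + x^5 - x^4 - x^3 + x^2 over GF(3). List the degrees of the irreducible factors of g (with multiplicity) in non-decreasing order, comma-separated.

Roots in GF(3): g(0) = 0 → root; g(1) = 0 → root; g(2) = 2.
Linear factors from roots: (x), (x - 1).
Complete factorization: g(x) = (x - 1)·(x)^2·(x^2 - x - 1)·(x^3 + x^2 - x + 1).
Factor degrees with multiplicity: 1 + 1 + 1 + 2 + 3 = 8.

1, 1, 1, 2, 3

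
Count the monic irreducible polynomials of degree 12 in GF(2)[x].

By the necklace-counting formula, N_2(12) = (1/12) Σ_{d|12} μ(12/d)·2^d.
Divisors of 12: 1, 2, 3, 4, 6, 12; μ(12/d) for each: 0, 1, 0, -1, -1, 1.
Σ = 2^2 − 2^4 − 2^6 + 2^12 = 4020.
N = 4020/12 = 335.

335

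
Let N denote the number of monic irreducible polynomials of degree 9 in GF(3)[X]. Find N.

2184

x^(3^9) − x is the product of all monic irreducibles of degree dividing 9; Möbius inversion gives N = (1/9) Σ μ(9/d)·3^d.
Divisors of 9: 1, 3, 9; μ(9/d) for each: 0, -1, 1.
Σ = − 3^3 + 3^9 = 19656.
N = 19656/9 = 2184.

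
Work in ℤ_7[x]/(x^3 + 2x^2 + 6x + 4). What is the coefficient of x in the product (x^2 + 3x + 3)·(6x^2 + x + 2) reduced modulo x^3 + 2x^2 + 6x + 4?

Multiply in ℤ_7[x]: (x^2 + 3x + 3)·(6x^2 + x + 2) = 6x^4 + 5x^3 + 2x^2 + 2x + 6.
Reduce using x^3 ≡ 5x^2 + x + 3 (mod x^3 + 2x^2 + 6x + 4).
Reduced: x^2 + 6x + 6.

6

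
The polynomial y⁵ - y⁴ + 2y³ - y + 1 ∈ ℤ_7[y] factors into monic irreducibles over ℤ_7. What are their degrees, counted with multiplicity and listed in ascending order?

Write f(y) = y⁵ - y⁴ + 2y³ - y + 1.
Complete factorization: f(y) = (y⁵ - y⁴ + 2y³ - y + 1).
Factor degrees with multiplicity: 5 = 5.

5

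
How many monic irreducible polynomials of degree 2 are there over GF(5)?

Gauss's count: N_{5}(2) = (1/2) Σ_{d|2} μ(2/d)·5^d.
Divisors of 2: 1, 2; μ(2/d) for each: -1, 1.
Σ = − 5^1 + 5^2 = 20.
N = 20/2 = 10.

10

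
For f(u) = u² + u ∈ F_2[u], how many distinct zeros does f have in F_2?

2

Evaluate at each of the 2 elements of F_2:
f(0) = 0 → root; f(1) = 0 → root.
Roots: {0, 1}.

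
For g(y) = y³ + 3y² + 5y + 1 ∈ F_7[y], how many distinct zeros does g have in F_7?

Evaluate at each of the 7 elements of F_7:
g(0) = 1; g(1) = 3; g(2) = 3; g(3) = 0 → root; g(4) = 0 → root; g(5) = 2; g(6) = 5.
Roots: {3, 4}.

2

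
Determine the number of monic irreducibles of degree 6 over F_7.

19544

Gauss's count: N_{7}(6) = (1/6) Σ_{d|6} μ(6/d)·7^d.
Divisors of 6: 1, 2, 3, 6; μ(6/d) for each: 1, -1, -1, 1.
Σ = 7^1 − 7^2 − 7^3 + 7^6 = 117264.
N = 117264/6 = 19544.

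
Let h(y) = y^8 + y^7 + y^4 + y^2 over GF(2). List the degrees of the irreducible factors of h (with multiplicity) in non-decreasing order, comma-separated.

Roots in GF(2): h(0) = 0 → root; h(1) = 0 → root.
Linear factors from roots: (y), (y + 1).
Complete factorization: h(y) = (y + 1)·(y)^2·(y^2 + y + 1)·(y^3 + y^2 + 1).
Factor degrees with multiplicity: 1 + 1 + 1 + 2 + 3 = 8.

1, 1, 1, 2, 3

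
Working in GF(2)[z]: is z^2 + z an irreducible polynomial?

No

Write h(z) = z^2 + z.
Check for roots in GF(2): h(0) = 0 → root; h(1) = 0 → root.
h(0) = 0, so (z) divides h(z); h is reducible.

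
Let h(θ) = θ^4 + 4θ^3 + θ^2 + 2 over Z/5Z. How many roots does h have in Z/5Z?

2

Evaluate at each of the 5 elements of Z/5Z:
h(0) = 2; h(1) = 3; h(2) = 4; h(3) = 0 → root; h(4) = 0 → root.
Roots: {3, 4}.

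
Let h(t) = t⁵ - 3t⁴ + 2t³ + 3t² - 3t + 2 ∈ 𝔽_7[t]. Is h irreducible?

Check for roots in 𝔽_7: h(0) = 2; h(1) = 2; h(2) = 1; h(3) = 4; h(4) = 2; h(5) = 1; h(6) = 2.
No roots, so no linear factors.
Degree-2 irreducible divisors: test the 21 monic irreducibles of degree 2 over GF(7).
None of them divide h (all give nonzero remainder).
No irreducible factor of degree ≤ 2 exists, so h is irreducible over GF(7).

Yes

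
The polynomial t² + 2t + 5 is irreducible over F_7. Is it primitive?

Yes

Write f(t) = t² + 2t + 5.
|GF(7^2)^×| = 7^2 − 1 = 48. Prime factorization: 48 = 2^4·3.
f is primitive ⇔ t has order 48 in GF(7)[t]/(f), i.e. t^(48/q) ≠ 1 for each prime q | 48.
t^(24) mod f = 6.
t^(16) mod f = 4.
None equal 1, so t has full order 48; f is primitive.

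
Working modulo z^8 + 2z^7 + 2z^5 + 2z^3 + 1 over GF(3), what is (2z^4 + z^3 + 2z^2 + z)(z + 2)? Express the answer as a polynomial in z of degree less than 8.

Multiply in GF(3)[z]: (2z^4 + z^3 + 2z^2 + z)·(z + 2) = 2z^5 + 2z^4 + z^3 + 2z^2 + 2z.
Reduced: 2z^5 + 2z^4 + z^3 + 2z^2 + 2z.

2z^5 + 2z^4 + z^3 + 2z^2 + 2z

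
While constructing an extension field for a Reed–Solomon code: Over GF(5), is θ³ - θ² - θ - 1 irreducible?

Write f(θ) = θ³ - θ² - θ - 1.
Check for roots in GF(5): f(0) = 4; f(1) = 3; f(2) = 1; f(3) = 4; f(4) = 3.
No roots. A degree-3 polynomial over a field with no linear factor is irreducible.

Yes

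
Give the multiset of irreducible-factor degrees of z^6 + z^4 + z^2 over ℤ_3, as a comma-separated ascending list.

Write h(z) = z^6 + z^4 + z^2.
Roots in ℤ_3: h(0) = 0 → root; h(1) = 0 → root; h(2) = 0 → root.
Linear factors from roots: (z), (z + 2), (z + 1).
Complete factorization: h(z) = (z)^2·(z + 1)^2·(z + 2)^2.
Factor degrees with multiplicity: 1 + 1 + 1 + 1 + 1 + 1 = 6.

1, 1, 1, 1, 1, 1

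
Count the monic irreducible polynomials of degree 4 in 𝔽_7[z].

The number of monic irreducibles of degree 4 over GF(7) is (1/4)·Σ_{d∣4} μ(4/d) 7^d.
Divisors of 4: 1, 2, 4; μ(4/d) for each: 0, -1, 1.
Σ = − 7^2 + 7^4 = 2352.
N = 2352/4 = 588.

588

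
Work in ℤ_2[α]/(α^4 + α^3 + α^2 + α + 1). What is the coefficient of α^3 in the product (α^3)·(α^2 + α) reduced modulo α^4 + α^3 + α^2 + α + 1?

1

Multiply in ℤ_2[α]: (α^3)·(α^2 + α) = α^5 + α^4.
Reduce using α^4 ≡ α^3 + α^2 + α + 1 (mod α^4 + α^3 + α^2 + α + 1).
Reduced: α^3 + α^2 + α.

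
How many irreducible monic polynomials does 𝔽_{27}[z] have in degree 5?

The number of monic irreducibles of degree 5 over GF(27) is (1/5)·Σ_{d∣5} μ(5/d) 27^d.
Divisors of 5: 1, 5; μ(5/d) for each: -1, 1.
Σ = − 27^1 + 27^5 = 14348880.
N = 14348880/5 = 2869776.

2869776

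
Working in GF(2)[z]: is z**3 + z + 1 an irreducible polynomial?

Yes

Write P(z) = z**3 + z + 1.
Check for roots in GF(2): P(0) = 1; P(1) = 1.
No roots. A degree-3 polynomial over a field with no linear factor is irreducible.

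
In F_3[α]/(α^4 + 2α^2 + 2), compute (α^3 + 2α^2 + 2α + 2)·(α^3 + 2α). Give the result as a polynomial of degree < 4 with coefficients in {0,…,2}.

Multiply in F_3[α]: (α^3 + 2α^2 + 2α + 2)·(α^3 + 2α) = α^6 + 2α^5 + α^4 + α^2 + α.
Reduce using α^4 ≡ α^2 + 1 (mod α^4 + 2α^2 + 2).
Reduced: 2α^3 + α^2 + 2.

2α^3 + α^2 + 2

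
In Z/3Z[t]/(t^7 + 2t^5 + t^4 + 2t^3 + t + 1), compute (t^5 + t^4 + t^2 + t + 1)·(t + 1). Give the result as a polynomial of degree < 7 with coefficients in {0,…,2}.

Multiply in Z/3Z[t]: (t^5 + t^4 + t^2 + t + 1)·(t + 1) = t^6 + 2t^5 + t^4 + t^3 + 2t^2 + 2t + 1.
Reduced: t^6 + 2t^5 + t^4 + t^3 + 2t^2 + 2t + 1.

t^6 + 2t^5 + t^4 + t^3 + 2t^2 + 2t + 1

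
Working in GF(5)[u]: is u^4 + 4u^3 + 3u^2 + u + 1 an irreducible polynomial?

Write m(u) = u^4 + 4u^3 + 3u^2 + u + 1.
Check for roots in GF(5): m(0) = 1; m(1) = 0 → root; m(2) = 3; m(3) = 0 → root; m(4) = 0 → root.
m(1) = 0, so (u − 1) divides m(u); m is reducible.

No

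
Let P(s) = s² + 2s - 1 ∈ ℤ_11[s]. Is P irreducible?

Check each element of ℤ_11 for a root: P(0)=10, P(1)=2, P(2)=7, P(3)=3, P(4)=1, P(5)=1, P(6)=3, P(7)=7, P(8)=2, P(9)=10, P(10)=9.
No roots. A degree-2 polynomial over a field with no linear factor is irreducible.

Yes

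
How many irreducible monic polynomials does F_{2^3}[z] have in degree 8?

2096640

The number of monic irreducibles of degree 8 over GF(8) is (1/8)·Σ_{d∣8} μ(8/d) 8^d.
Divisors of 8: 1, 2, 4, 8; μ(8/d) for each: 0, 0, -1, 1.
Σ = − 8^4 + 8^8 = 16773120.
N = 16773120/8 = 2096640.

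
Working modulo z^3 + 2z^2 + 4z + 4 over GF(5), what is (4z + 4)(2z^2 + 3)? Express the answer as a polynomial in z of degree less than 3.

Multiply in GF(5)[z]: (4z + 4)·(2z^2 + 3) = 3z^3 + 3z^2 + 2z + 2.
Reduce using z^3 ≡ 3z^2 + z + 1 (mod z^3 + 2z^2 + 4z + 4).
Reduced: 2z^2.

2z^2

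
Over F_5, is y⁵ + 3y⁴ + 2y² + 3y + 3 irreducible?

Yes

Write P(y) = y⁵ + 3y⁴ + 2y² + 3y + 3.
Check for roots in F_5: P(0) = 3; P(1) = 2; P(2) = 2; P(3) = 1; P(4) = 4.
No roots, so no linear factors.
Degree-2 irreducible divisors: test the 10 monic irreducibles of degree 2 over GF(5).
None of them divide P (all give nonzero remainder).
No irreducible factor of degree ≤ 2 exists, so P is irreducible over GF(5).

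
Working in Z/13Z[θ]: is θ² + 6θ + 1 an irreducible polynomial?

Yes

Write h(θ) = θ² + 6θ + 1.
Check each element of Z/13Z for a root: h(0)=1, h(1)=8, h(2)=4, h(3)=2, h(4)=2, h(5)=4, h(6)=8, h(7)=1, h(8)=9, h(9)=6, h(10)=5, h(11)=6, h(12)=9.
No roots. A degree-2 polynomial over a field with no linear factor is irreducible.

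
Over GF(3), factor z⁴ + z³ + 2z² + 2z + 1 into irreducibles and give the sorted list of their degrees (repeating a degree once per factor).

2, 2

Write g(z) = z⁴ + z³ + 2z² + 2z + 1.
Roots in GF(3): g(0) = 1; g(1) = 1; g(2) = 1.
Complete factorization: g(z) = (z² + 2z + 2)^2.
Factor degrees with multiplicity: 2 + 2 = 4.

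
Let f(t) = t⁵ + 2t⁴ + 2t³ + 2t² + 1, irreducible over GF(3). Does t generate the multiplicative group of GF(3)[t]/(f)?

No

|GF(3^5)^×| = 3^5 − 1 = 242. Prime factorization: 242 = 2·11^2.
f is primitive ⇔ t has order 242 in GF(3)[t]/(f), i.e. t^(242/q) ≠ 1 for each prime q | 242.
t^(121) mod f = 2.
t^(22) mod f = 1
Since t^(22) = 1, the order of t divides 22 < 242; not primitive.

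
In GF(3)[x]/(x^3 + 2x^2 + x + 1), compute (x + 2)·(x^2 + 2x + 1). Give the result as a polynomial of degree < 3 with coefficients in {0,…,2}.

Multiply in GF(3)[x]: (x + 2)·(x^2 + 2x + 1) = x^3 + x^2 + 2x + 2.
Reduce using x^3 ≡ x^2 + 2x + 2 (mod x^3 + 2x^2 + x + 1).
Reduced: 2x^2 + x + 1.

2x^2 + x + 1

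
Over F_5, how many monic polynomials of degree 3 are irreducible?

By the necklace-counting formula, N_5(3) = (1/3) Σ_{d|3} μ(3/d)·5^d.
Divisors of 3: 1, 3; μ(3/d) for each: -1, 1.
Σ = − 5^1 + 5^3 = 120.
N = 120/3 = 40.

40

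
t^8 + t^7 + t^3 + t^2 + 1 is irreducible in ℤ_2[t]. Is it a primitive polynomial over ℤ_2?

Yes

Write f(t) = t^8 + t^7 + t^3 + t^2 + 1.
|GF(2^8)^×| = 2^8 − 1 = 255. Prime factorization: 255 = 3·5·17.
f is primitive ⇔ t has order 255 in GF(2)[t]/(f), i.e. t^(255/q) ≠ 1 for each prime q | 255.
t^(85) mod f = t^6 + t^3 + t^2 + t.
t^(51) mod f = t^5 + t^4 + t^2 + 1.
t^(15) mod f = t^7 + t^6 + t^4 + t^3.
None equal 1, so t has full order 255; f is primitive.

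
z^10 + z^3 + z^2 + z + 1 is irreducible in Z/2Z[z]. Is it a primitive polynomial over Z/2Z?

Write f(z) = z^10 + z^3 + z^2 + z + 1.
|GF(2^10)^×| = 2^10 − 1 = 1023. Prime factorization: 1023 = 3·11·31.
f is primitive ⇔ z has order 1023 in GF(2)[z]/(f), i.e. z^(1023/q) ≠ 1 for each prime q | 1023.
z^(341) mod f = 1
z^(93) mod f = z^7 + z^6 + z^5 + z^4 + z^2.
z^(33) mod f = z^5 + z^4 + z^3 + z.
Since z^(341) = 1, the order of z divides 341 < 1023; not primitive.

No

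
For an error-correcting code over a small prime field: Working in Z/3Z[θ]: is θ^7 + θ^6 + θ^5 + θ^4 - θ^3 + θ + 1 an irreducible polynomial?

Yes

Write f(θ) = θ^7 + θ^6 + θ^5 + θ^4 - θ^3 + θ + 1.
Check for roots in Z/3Z: f(0) = 1; f(1) = 2; f(2) = 1.
No roots, so no linear factors.
Monic irreducibles of degree 2 over GF(3): θ^2 + 1, θ^2 + θ - 1, θ^2 - θ - 1.
None of them divide f (all give nonzero remainder).
Degree-3 irreducible divisors: test the 8 monic irreducibles of degree 3 over GF(3).
None of them divide f (all give nonzero remainder).
No irreducible factor of degree ≤ 3 exists, so f is irreducible over GF(3).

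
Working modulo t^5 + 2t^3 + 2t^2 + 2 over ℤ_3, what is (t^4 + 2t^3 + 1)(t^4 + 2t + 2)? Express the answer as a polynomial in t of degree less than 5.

t^4 + 2t^3 + t^2 + 1

Multiply in ℤ_3[t]: (t^4 + 2t^3 + 1)·(t^4 + 2t + 2) = t^8 + 2t^7 + 2t^5 + t^4 + t^3 + 2t + 2.
Reduce using t^5 ≡ t^3 + t^2 + 1 (mod t^5 + 2t^3 + 2t^2 + 2).
Reduced: t^4 + 2t^3 + t^2 + 1.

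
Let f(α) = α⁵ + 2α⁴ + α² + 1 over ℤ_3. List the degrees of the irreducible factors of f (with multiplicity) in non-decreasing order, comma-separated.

1, 2, 2

Roots in ℤ_3: f(0) = 1; f(1) = 2; f(2) = 0 → root.
Linear factors from roots: (α + 1).
Complete factorization: f(α) = (α + 1)·(α² + 2α + 2)^2.
Factor degrees with multiplicity: 1 + 2 + 2 = 5.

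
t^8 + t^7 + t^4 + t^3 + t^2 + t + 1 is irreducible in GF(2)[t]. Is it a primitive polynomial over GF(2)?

Write f(t) = t^8 + t^7 + t^4 + t^3 + t^2 + t + 1.
|GF(2^8)^×| = 2^8 − 1 = 255. Prime factorization: 255 = 3·5·17.
f is primitive ⇔ t has order 255 in GF(2)[t]/(f), i.e. t^(255/q) ≠ 1 for each prime q | 255.
t^(85) mod f = t^7 + t^6 + t^5 + t^4 + t^3 + t + 1.
t^(51) mod f = 1
t^(15) mod f = t^7 + t^6 + t^5 + t^4 + 1.
Since t^(51) = 1, the order of t divides 51 < 255; not primitive.

No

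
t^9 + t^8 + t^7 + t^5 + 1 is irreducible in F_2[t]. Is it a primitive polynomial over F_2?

Write f(t) = t^9 + t^8 + t^7 + t^5 + 1.
|GF(2^9)^×| = 2^9 − 1 = 511. Prime factorization: 511 = 7·73.
f is primitive ⇔ t has order 511 in GF(2)[t]/(f), i.e. t^(511/q) ≠ 1 for each prime q | 511.
t^(73) mod f = 1
t^(7) mod f = t^7.
Since t^(73) = 1, the order of t divides 73 < 511; not primitive.

No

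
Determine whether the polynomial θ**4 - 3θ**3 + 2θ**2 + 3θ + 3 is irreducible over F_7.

Yes

Write g(θ) = θ**4 - 3θ**3 + 2θ**2 + 3θ + 3.
Check for roots in F_7: g(0) = 3; g(1) = 6; g(2) = 2; g(3) = 2; g(4) = 6; g(5) = 3; g(6) = 6.
No roots, so no linear factors.
Degree-2 irreducible divisors: test the 21 monic irreducibles of degree 2 over GF(7).
None of them divide g (all give nonzero remainder).
No irreducible factor of degree ≤ 2 exists, so g is irreducible over GF(7).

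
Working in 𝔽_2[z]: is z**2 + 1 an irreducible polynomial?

Write f(z) = z**2 + 1.
Check for roots in 𝔽_2: f(0) = 1; f(1) = 0 → root.
f(1) = 0, so (z − 1) divides f(z); f is reducible.

No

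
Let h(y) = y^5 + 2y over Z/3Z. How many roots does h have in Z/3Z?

Evaluate at each of the 3 elements of Z/3Z:
h(0) = 0 → root; h(1) = 0 → root; h(2) = 0 → root.
Roots: {0, 1, 2}.

3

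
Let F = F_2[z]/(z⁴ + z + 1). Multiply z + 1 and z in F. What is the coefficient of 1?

0

Multiply in F_2[z]: (z + 1)·(z) = z² + z.
Reduced: z² + z.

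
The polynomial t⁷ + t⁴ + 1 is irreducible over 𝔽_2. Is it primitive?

Yes

Write f(t) = t⁷ + t⁴ + 1.
|GF(2^7)^×| = 2^7 − 1 = 127. Prime factorization: 127 = 127.
f is primitive ⇔ t has order 127 in GF(2)[t]/(f), i.e. t^(127/q) ≠ 1 for each prime q | 127.
t^(1) mod f = t.
None equal 1, so t has full order 127; f is primitive.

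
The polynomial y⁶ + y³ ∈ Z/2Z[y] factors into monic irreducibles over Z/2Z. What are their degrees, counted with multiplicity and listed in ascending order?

1, 1, 1, 1, 2

Write g(y) = y⁶ + y³.
Roots in Z/2Z: g(0) = 0 → root; g(1) = 0 → root.
Linear factors from roots: (y), (y + 1).
Complete factorization: g(y) = (y + 1)·(y)^3·(y² + y + 1).
Factor degrees with multiplicity: 1 + 1 + 1 + 1 + 2 = 6.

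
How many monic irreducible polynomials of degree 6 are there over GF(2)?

9

Gauss's count: N_{2}(6) = (1/6) Σ_{d|6} μ(6/d)·2^d.
Divisors of 6: 1, 2, 3, 6; μ(6/d) for each: 1, -1, -1, 1.
Σ = 2^1 − 2^2 − 2^3 + 2^6 = 54.
N = 54/6 = 9.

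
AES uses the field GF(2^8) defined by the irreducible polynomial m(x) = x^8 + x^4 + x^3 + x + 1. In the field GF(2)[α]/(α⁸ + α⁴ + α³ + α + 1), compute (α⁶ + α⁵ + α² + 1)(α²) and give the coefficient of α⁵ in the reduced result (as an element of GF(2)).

Multiply in GF(2)[α]: (α⁶ + α⁵ + α² + 1)·(α²) = α⁸ + α⁷ + α⁴ + α².
Reduce using α⁸ ≡ α⁴ + α³ + α + 1 (mod α⁸ + α⁴ + α³ + α + 1).
Reduced: α⁷ + α³ + α² + α + 1.

0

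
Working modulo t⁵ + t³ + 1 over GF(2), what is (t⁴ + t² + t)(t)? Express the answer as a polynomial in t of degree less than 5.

t^2 + 1

Multiply in GF(2)[t]: (t⁴ + t² + t)·(t) = t⁵ + t³ + t².
Reduce using t⁵ ≡ t³ + 1 (mod t⁵ + t³ + 1).
Reduced: t² + 1.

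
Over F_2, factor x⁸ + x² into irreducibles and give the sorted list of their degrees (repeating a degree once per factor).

Write h(x) = x⁸ + x².
Roots in F_2: h(0) = 0 → root; h(1) = 0 → root.
Linear factors from roots: (x), (x + 1).
Complete factorization: h(x) = (x)^2·(x + 1)^2·(x² + x + 1)^2.
Factor degrees with multiplicity: 1 + 1 + 1 + 1 + 2 + 2 = 8.

1, 1, 1, 1, 2, 2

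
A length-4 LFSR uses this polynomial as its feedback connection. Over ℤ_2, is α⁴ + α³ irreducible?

Write f(α) = α⁴ + α³.
Check for roots in ℤ_2: f(0) = 0 → root; f(1) = 0 → root.
f(0) = 0, so (α) divides f(α); f is reducible.

No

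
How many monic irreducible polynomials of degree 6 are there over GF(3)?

By the necklace-counting formula, N_3(6) = (1/6) Σ_{d|6} μ(6/d)·3^d.
Divisors of 6: 1, 2, 3, 6; μ(6/d) for each: 1, -1, -1, 1.
Σ = 3^1 − 3^2 − 3^3 + 3^6 = 696.
N = 696/6 = 116.

116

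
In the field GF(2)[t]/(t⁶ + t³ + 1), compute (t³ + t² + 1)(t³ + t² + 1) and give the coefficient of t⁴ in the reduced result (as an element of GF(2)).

1

Multiply in GF(2)[t]: (t³ + t² + 1)·(t³ + t² + 1) = t⁶ + t⁴ + 1.
Reduce using t⁶ ≡ t³ + 1 (mod t⁶ + t³ + 1).
Reduced: t⁴ + t³.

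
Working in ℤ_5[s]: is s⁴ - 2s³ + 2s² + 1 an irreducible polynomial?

Yes

Write g(s) = s⁴ - 2s³ + 2s² + 1.
Check for roots in ℤ_5: g(0) = 1; g(1) = 2; g(2) = 4; g(3) = 1; g(4) = 1.
No roots, so no linear factors.
Degree-2 irreducible divisors: test the 10 monic irreducibles of degree 2 over GF(5).
None of them divide g (all give nonzero remainder).
No irreducible factor of degree ≤ 2 exists, so g is irreducible over GF(5).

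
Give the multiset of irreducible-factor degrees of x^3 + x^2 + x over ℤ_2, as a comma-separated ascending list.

1, 2

Write h(x) = x^3 + x^2 + x.
Roots in ℤ_2: h(0) = 0 → root; h(1) = 1.
Linear factors from roots: (x).
Complete factorization: h(x) = (x)·(x^2 + x + 1).
Factor degrees with multiplicity: 1 + 2 = 3.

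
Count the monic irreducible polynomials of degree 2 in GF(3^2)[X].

36

The number of monic irreducibles of degree 2 over GF(9) is (1/2)·Σ_{d∣2} μ(2/d) 9^d.
Divisors of 2: 1, 2; μ(2/d) for each: -1, 1.
Σ = − 9^1 + 9^2 = 72.
N = 72/2 = 36.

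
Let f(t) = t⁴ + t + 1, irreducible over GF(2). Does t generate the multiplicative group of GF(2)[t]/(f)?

Yes

|GF(2^4)^×| = 2^4 − 1 = 15. Prime factorization: 15 = 3·5.
f is primitive ⇔ t has order 15 in GF(2)[t]/(f), i.e. t^(15/q) ≠ 1 for each prime q | 15.
t^(5) mod f = t² + t.
t^(3) mod f = t³.
None equal 1, so t has full order 15; f is primitive.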